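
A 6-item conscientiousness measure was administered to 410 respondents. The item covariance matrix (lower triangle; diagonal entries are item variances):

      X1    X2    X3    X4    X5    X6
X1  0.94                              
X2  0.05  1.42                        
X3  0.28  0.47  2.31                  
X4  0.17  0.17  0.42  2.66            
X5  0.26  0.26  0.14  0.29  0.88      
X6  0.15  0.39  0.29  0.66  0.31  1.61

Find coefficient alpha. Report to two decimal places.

coefficient alpha = 0.56

Σσ²ᵢ = 0.94 + 1.42 + 2.31 + 2.66 + 0.88 + 1.61 = 9.82
Sum of the distinct covariances = 4.31
σ²_total = 9.82 + 2 × 4.31 = 18.44
α = (k/(k−1))·(1 − Σσ²ᵢ/σ²_total) = (6/5)·(1 − 9.82/18.44) = 0.56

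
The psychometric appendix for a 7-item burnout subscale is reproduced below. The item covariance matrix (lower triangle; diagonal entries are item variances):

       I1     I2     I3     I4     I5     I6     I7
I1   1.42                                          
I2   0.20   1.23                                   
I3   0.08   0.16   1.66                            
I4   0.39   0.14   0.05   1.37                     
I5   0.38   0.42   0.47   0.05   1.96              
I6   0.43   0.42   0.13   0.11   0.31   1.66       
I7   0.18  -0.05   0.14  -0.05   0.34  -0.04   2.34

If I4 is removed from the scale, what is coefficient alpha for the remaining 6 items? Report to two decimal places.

α = 0.49

Remaining items: I1, I2, I3, I5, I6, I7 (k = 6).
Σσᵢ² = 1.42 + 1.23 + 1.66 + 1.96 + 1.66 + 2.34 = 10.27
Var(T) = 10.27 + 2 × 3.57 = 17.41
α (item deleted) = (6/5)·(1 − 10.27/17.41) = 0.49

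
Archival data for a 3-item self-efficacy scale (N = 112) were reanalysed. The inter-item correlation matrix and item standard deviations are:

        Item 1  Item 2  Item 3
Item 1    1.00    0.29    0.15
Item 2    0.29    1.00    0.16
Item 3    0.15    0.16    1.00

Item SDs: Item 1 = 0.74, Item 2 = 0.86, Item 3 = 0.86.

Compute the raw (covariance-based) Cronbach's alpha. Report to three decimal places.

Cronbach's alpha = 0.423

Σσ²ᵢ = 0.74² + 0.86² + 0.86² = 2.0268
Covariances σ_ij = r_ij · s_i · s_j:
  σ(Item 1,Item 2) = 0.29 × 0.74 × 0.86 = 0.1846
  σ(Item 1,Item 3) = 0.15 × 0.74 × 0.86 = 0.0955
  σ(Item 2,Item 3) = 0.16 × 0.86 × 0.86 = 0.1183
σ²_T = Σσ²ᵢ + 2·Σσ_ij = 2.0268 + 2 × 0.3984 = 2.8236
α = (3/2)·(1 − 2.0268/2.8236) = 0.423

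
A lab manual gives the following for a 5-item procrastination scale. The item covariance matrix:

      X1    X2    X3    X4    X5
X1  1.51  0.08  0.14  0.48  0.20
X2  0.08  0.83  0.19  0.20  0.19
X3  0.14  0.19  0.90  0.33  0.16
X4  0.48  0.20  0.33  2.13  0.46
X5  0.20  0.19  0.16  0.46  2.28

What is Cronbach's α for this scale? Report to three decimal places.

Cronbach's α = 0.486

sum of item variances = 1.51 + 0.83 + 0.90 + 2.13 + 2.28 = 7.65
Sum of off-diagonal covariances = 2.43
σ²_total = 7.65 + 2 × 2.43 = 12.51
α = (k/(k−1))·(1 − sum of item variances/σ²_total) = (5/4)·(1 − 7.65/12.51) = 0.486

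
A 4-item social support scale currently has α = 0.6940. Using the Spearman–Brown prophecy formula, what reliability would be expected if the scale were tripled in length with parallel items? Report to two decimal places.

Length factor m = 3
α' = m·α / (1 + (m−1)·α)
   = 3 × 0.6940 / (1 + (3 − 1) × 0.6940)
   = 2.0820 / 2.3880 = 0.87

predicted reliability = 0.87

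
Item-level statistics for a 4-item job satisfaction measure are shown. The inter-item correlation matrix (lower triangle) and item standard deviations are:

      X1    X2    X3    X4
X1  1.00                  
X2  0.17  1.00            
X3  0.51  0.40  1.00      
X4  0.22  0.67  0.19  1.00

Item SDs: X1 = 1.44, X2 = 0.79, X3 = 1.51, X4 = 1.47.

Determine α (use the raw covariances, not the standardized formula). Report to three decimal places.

Σσ²ᵢ = 1.44² + 0.79² + 1.51² + 1.47² = 7.1387
Covariances σ_ij = r_ij · s_i · s_j:
  σ(X1,X2) = 0.17 × 1.44 × 0.79 = 0.1934
  σ(X1,X3) = 0.51 × 1.44 × 1.51 = 1.1089
  σ(X1,X4) = 0.22 × 1.44 × 1.47 = 0.4657
  σ(X2,X3) = 0.40 × 0.79 × 1.51 = 0.4772
  σ(X2,X4) = 0.67 × 0.79 × 1.47 = 0.7781
  σ(X3,X4) = 0.19 × 1.51 × 1.47 = 0.4217
σ²_T = Σσ²ᵢ + 2·Σσ_ij = 7.1387 + 2 × 3.4450 = 14.0287
α = (4/3)·(1 − 7.1387/14.0287) = 0.655

α = 0.655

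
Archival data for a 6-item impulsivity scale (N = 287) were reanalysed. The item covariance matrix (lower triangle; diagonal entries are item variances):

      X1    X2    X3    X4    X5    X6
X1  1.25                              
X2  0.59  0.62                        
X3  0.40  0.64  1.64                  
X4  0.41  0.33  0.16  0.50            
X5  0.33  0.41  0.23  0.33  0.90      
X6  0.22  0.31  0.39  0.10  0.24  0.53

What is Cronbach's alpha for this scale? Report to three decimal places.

sum of item variances = 1.25 + 0.62 + 1.64 + 0.50 + 0.90 + 0.53 = 5.44
Sum of off-diagonal covariances = 5.09
total variance = 5.44 + 2 × 5.09 = 15.62
α = (k/(k−1))·(1 − sum of item variances/total variance) = (6/5)·(1 − 5.44/15.62) = 0.782

α = 0.782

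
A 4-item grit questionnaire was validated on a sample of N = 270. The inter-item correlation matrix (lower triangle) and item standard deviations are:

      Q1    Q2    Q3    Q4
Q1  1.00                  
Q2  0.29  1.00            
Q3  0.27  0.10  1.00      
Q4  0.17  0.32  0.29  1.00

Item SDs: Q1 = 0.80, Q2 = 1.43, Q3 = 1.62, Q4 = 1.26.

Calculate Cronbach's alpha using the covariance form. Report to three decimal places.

α = 0.527

Σσ²ᵢ = 0.80² + 1.43² + 1.62² + 1.26² = 6.8969
Covariances σ_ij = r_ij · s_i · s_j:
  σ(Q1,Q2) = 0.29 × 0.80 × 1.43 = 0.3318
  σ(Q1,Q3) = 0.27 × 0.80 × 1.62 = 0.3499
  σ(Q1,Q4) = 0.17 × 0.80 × 1.26 = 0.1714
  σ(Q2,Q3) = 0.10 × 1.43 × 1.62 = 0.2317
  σ(Q2,Q4) = 0.32 × 1.43 × 1.26 = 0.5766
  σ(Q3,Q4) = 0.29 × 1.62 × 1.26 = 0.5919
σ²_T = Σσ²ᵢ + 2·Σσ_ij = 6.8969 + 2 × 2.2533 = 11.4035
α = (4/3)·(1 − 6.8969/11.4035) = 0.527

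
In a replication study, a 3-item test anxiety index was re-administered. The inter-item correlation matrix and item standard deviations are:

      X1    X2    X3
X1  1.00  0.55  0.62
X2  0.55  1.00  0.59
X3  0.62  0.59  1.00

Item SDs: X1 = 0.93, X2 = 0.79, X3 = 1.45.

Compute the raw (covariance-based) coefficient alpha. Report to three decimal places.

coefficient alpha = 0.774

Σσ²ᵢ = 0.93² + 0.79² + 1.45² = 3.5915
Covariances σ_ij = r_ij · s_i · s_j:
  σ(X1,X2) = 0.55 × 0.93 × 0.79 = 0.4041
  σ(X1,X3) = 0.62 × 0.93 × 1.45 = 0.8361
  σ(X2,X3) = 0.59 × 0.79 × 1.45 = 0.6758
σ²_T = Σσ²ᵢ + 2·Σσ_ij = 3.5915 + 2 × 1.9160 = 7.4235
α = (3/2)·(1 − 3.5915/7.4235) = 0.774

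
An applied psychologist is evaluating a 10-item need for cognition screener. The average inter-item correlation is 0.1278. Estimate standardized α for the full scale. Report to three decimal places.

Standardized α = k·r̄ / (1 + (k−1)·r̄) = 10 × 0.1278 / (1 + 9 × 0.1278)
  = 1.2780 / 2.1502 = 0.594

standardized α = 0.594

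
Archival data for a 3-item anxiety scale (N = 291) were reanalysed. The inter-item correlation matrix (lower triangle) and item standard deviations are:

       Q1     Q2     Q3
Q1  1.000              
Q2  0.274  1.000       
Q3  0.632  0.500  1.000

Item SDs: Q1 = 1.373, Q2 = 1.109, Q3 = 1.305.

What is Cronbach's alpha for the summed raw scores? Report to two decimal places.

α = 0.73

Σσ²ᵢ = 1.373² + 1.109² + 1.305² = 4.8180
Covariances σ_ij = r_ij · s_i · s_j:
  σ(Q1,Q2) = 0.274 × 1.373 × 1.109 = 0.4172
  σ(Q1,Q3) = 0.632 × 1.373 × 1.305 = 1.1324
  σ(Q2,Q3) = 0.500 × 1.109 × 1.305 = 0.7236
σ²_T = Σσ²ᵢ + 2·Σσ_ij = 4.8180 + 2 × 2.2732 = 9.3644
α = (3/2)·(1 − 4.8180/9.3644) = 0.73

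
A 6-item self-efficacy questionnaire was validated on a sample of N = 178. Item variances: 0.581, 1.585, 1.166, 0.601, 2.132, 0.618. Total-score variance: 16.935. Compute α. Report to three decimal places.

α = 0.726

sum of item variances = 0.581 + 1.585 + 1.166 + 0.601 + 2.132 + 0.618 = 6.683
α = (k/(k−1))·(1 − sum of item variances/Var(T)) = (6/5)·(1 − 6.683/16.935) = 0.726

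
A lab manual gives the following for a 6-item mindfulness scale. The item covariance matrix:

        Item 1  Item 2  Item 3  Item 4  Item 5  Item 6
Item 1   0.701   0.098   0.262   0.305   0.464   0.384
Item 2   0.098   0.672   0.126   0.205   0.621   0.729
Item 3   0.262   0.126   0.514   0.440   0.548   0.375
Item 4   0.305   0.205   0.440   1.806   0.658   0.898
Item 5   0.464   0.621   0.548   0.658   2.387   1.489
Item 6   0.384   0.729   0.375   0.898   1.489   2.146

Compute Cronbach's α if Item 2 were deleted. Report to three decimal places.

Remaining items: Item 1, Item 3, Item 4, Item 5, Item 6 (k = 5).
Σσ²ᵢ = 0.701 + 0.514 + 1.806 + 2.387 + 2.146 = 7.554
total variance = 7.554 + 2 × 5.823 = 19.200
α (item deleted) = (5/4)·(1 − 7.554/19.200) = 0.758

Cronbach's α = 0.758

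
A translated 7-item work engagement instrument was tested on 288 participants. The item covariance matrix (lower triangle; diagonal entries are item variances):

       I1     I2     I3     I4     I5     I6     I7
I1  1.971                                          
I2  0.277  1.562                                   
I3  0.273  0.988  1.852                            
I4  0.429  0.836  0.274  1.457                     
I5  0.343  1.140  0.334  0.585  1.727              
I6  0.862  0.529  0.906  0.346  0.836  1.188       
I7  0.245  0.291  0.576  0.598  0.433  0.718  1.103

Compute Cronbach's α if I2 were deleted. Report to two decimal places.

Remaining items: I1, I3, I4, I5, I6, I7 (k = 6).
Σσᵢ² = 1.971 + 1.852 + 1.457 + 1.727 + 1.188 + 1.103 = 9.298
σ²_total = 9.298 + 2 × 7.758 = 24.814
α (item deleted) = (6/5)·(1 − 9.298/24.814) = 0.75

Cronbach's α = 0.75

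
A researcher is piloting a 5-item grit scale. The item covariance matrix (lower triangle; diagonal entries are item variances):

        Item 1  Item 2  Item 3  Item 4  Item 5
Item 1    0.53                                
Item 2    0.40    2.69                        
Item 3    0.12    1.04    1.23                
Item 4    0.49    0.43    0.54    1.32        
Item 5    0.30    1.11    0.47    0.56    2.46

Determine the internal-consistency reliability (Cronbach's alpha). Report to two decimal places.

α = 0.71

ΣVar(i) = 0.53 + 2.69 + 1.23 + 1.32 + 2.46 = 8.23
Σ_{i<j} σ_ij = 5.46
total variance = 8.23 + 2 × 5.46 = 19.15
α = (k/(k−1))·(1 − ΣVar(i)/total variance) = (5/4)·(1 − 8.23/19.15) = 0.71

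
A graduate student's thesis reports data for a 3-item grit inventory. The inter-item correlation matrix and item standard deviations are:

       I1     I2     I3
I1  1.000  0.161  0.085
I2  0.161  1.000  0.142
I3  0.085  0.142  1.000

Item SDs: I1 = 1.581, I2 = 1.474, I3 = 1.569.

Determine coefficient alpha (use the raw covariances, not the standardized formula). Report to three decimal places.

Σσ²ᵢ = 1.581² + 1.474² + 1.569² = 7.1340
Covariances σ_ij = r_ij · s_i · s_j:
  σ(I1,I2) = 0.161 × 1.581 × 1.474 = 0.3752
  σ(I1,I3) = 0.085 × 1.581 × 1.569 = 0.2109
  σ(I2,I3) = 0.142 × 1.474 × 1.569 = 0.3284
σ²_T = Σσ²ᵢ + 2·Σσ_ij = 7.1340 + 2 × 0.9145 = 8.9630
α = (3/2)·(1 − 7.1340/8.9630) = 0.306

coefficient alpha = 0.306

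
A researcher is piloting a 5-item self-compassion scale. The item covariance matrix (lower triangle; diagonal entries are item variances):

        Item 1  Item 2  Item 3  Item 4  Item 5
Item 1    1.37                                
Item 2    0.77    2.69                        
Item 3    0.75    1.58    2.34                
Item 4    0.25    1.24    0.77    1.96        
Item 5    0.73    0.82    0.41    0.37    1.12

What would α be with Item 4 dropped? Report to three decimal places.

Remaining items: Item 1, Item 2, Item 3, Item 5 (k = 4).
sum of item variances = 1.37 + 2.69 + 2.34 + 1.12 = 7.52
Var(T) = 7.52 + 2 × 5.06 = 17.64
α (item deleted) = (4/3)·(1 − 7.52/17.64) = 0.765

α = 0.765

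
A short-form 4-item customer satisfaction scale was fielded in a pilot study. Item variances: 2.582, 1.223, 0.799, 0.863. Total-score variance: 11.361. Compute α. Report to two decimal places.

α = 0.69

ΣVar(i) = 2.582 + 1.223 + 0.799 + 0.863 = 5.467
α = (k/(k−1))·(1 − ΣVar(i)/total variance) = (4/3)·(1 − 5.467/11.361) = 0.69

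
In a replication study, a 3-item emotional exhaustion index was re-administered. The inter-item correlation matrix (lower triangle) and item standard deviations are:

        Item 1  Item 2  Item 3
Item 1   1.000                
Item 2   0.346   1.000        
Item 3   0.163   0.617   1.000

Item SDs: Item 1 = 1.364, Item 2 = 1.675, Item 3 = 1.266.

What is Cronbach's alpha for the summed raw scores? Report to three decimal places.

Σσ²ᵢ = 1.364² + 1.675² + 1.266² = 6.2689
Covariances σ_ij = r_ij · s_i · s_j:
  σ(Item 1,Item 2) = 0.346 × 1.364 × 1.675 = 0.7905
  σ(Item 1,Item 3) = 0.163 × 1.364 × 1.266 = 0.2815
  σ(Item 2,Item 3) = 0.617 × 1.675 × 1.266 = 1.3084
σ²_T = Σσ²ᵢ + 2·Σσ_ij = 6.2689 + 2 × 2.3804 = 11.0297
α = (3/2)·(1 − 6.2689/11.0297) = 0.647

Cronbach's alpha = 0.647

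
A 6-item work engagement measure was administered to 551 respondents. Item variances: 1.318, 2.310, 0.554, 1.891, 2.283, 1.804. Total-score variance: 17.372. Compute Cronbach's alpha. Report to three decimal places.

Σσ²ᵢ = 1.318 + 2.310 + 0.554 + 1.891 + 2.283 + 1.804 = 10.160
α = (k/(k−1))·(1 − Σσ²ᵢ/σ²_T) = (6/5)·(1 − 10.160/17.372) = 0.498

α = 0.498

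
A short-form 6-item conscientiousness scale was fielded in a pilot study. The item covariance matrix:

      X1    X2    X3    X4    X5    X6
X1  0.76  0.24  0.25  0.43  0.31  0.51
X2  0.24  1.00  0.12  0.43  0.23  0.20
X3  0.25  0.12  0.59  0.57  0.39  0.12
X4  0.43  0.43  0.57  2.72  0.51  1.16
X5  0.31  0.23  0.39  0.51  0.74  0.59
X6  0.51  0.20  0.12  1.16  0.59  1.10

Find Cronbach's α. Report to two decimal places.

sum of item variances = 0.76 + 1.00 + 0.59 + 2.72 + 0.74 + 1.10 = 6.91
Sum of off-diagonal covariances = 6.06
σ²_total = 6.91 + 2 × 6.06 = 19.03
α = (k/(k−1))·(1 − sum of item variances/σ²_total) = (6/5)·(1 − 6.91/19.03) = 0.76

α = 0.76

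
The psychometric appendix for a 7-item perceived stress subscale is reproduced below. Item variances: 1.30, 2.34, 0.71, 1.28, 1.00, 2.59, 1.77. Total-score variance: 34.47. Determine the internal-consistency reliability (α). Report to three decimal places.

α = 0.795

Σσᵢ² = 1.30 + 2.34 + 0.71 + 1.28 + 1.00 + 2.59 + 1.77 = 10.99
α = (k/(k−1))·(1 − Σσᵢ²/σ²_T) = (7/6)·(1 − 10.99/34.47) = 0.795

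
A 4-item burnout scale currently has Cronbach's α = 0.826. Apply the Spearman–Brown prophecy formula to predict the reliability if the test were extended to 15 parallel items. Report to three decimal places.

predicted reliability = 0.947

Length factor m = 15/4 = 3.7500
α' = m·α / (1 + (m−1)·α)
   = 15/4 × 0.826 / (1 + (15/4 − 1) × 0.826)
   = 3.0975 / 3.2715 = 0.947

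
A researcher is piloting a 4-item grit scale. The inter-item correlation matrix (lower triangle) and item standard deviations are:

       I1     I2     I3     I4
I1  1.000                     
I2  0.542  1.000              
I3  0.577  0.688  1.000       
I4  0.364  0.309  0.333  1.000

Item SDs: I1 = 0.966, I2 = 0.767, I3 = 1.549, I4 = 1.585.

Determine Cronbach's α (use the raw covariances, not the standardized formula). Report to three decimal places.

α = 0.725

Σσ²ᵢ = 0.966² + 0.767² + 1.549² + 1.585² = 6.4331
Covariances σ_ij = r_ij · s_i · s_j:
  σ(I1,I2) = 0.542 × 0.966 × 0.767 = 0.4016
  σ(I1,I3) = 0.577 × 0.966 × 1.549 = 0.8634
  σ(I1,I4) = 0.364 × 0.966 × 1.585 = 0.5573
  σ(I2,I3) = 0.688 × 0.767 × 1.549 = 0.8174
  σ(I2,I4) = 0.309 × 0.767 × 1.585 = 0.3756
  σ(I3,I4) = 0.333 × 1.549 × 1.585 = 0.8176
σ²_T = Σσ²ᵢ + 2·Σσ_ij = 6.4331 + 2 × 3.8329 = 14.0989
α = (4/3)·(1 − 6.4331/14.0989) = 0.725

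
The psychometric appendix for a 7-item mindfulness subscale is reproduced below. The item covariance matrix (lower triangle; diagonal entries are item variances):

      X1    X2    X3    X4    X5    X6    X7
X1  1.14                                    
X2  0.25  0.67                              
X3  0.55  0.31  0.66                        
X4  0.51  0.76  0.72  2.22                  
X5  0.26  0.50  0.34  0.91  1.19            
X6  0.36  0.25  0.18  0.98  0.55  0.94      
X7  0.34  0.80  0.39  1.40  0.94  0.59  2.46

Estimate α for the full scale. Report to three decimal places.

α = 0.839

ΣVar(i) = 1.14 + 0.67 + 0.66 + 2.22 + 1.19 + 0.94 + 2.46 = 9.28
Σ_{i<j} σ_ij = 11.89
σ²_T = 9.28 + 2 × 11.89 = 33.06
α = (k/(k−1))·(1 − ΣVar(i)/σ²_T) = (7/6)·(1 − 9.28/33.06) = 0.839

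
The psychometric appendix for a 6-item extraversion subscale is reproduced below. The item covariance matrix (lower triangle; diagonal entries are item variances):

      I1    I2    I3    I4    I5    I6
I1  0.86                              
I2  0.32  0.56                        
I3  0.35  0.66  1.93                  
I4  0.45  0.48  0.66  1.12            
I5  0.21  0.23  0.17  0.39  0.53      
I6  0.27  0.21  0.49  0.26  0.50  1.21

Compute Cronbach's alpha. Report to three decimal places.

Cronbach's alpha = 0.774

ΣVar(i) = 0.86 + 0.56 + 1.93 + 1.12 + 0.53 + 1.21 = 6.21
Σ_{i<j} σ_ij = 5.65
total variance = 6.21 + 2 × 5.65 = 17.51
α = (k/(k−1))·(1 − ΣVar(i)/total variance) = (6/5)·(1 − 6.21/17.51) = 0.774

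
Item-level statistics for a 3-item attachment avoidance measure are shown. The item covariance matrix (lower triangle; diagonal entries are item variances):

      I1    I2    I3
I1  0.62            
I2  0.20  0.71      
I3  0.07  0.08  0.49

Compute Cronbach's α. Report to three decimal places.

Σσᵢ² = 0.62 + 0.71 + 0.49 = 1.82
Σ_{i<j} σ_ij = 0.35
σ²_total = 1.82 + 2 × 0.35 = 2.52
α = (k/(k−1))·(1 − Σσᵢ²/σ²_total) = (3/2)·(1 − 1.82/2.52) = 0.417

α = 0.417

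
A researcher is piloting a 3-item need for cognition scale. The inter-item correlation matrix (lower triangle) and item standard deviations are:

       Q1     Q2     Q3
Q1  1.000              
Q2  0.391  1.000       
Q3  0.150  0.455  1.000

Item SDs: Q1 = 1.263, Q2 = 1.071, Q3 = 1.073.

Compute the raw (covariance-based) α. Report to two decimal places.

Σσ²ᵢ = 1.263² + 1.071² + 1.073² = 3.8935
Covariances σ_ij = r_ij · s_i · s_j:
  σ(Q1,Q2) = 0.391 × 1.263 × 1.071 = 0.5289
  σ(Q1,Q3) = 0.150 × 1.263 × 1.073 = 0.2033
  σ(Q2,Q3) = 0.455 × 1.071 × 1.073 = 0.5229
σ²_T = Σσ²ᵢ + 2·Σσ_ij = 3.8935 + 2 × 1.2551 = 6.4037
α = (3/2)·(1 − 3.8935/6.4037) = 0.59

α = 0.59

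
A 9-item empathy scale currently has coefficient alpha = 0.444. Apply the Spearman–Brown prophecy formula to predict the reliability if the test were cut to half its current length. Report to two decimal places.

Length factor m = 1/2
α' = m·α / (1 − (1−m)·α)
   = 1/2 × 0.444 / (1 − (1 − 1/2) × 0.444)
   = 0.2220 / 0.7780 = 0.29

predicted reliability = 0.29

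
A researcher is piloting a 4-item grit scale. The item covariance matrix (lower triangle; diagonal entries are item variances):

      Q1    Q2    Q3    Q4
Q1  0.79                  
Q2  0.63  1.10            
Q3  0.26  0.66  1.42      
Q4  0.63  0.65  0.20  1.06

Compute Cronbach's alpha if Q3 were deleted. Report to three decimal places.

α = 0.846

Remaining items: Q1, Q2, Q4 (k = 3).
Σσ²ᵢ = 0.79 + 1.10 + 1.06 = 2.95
σ²_total = 2.95 + 2 × 1.91 = 6.77
α (item deleted) = (3/2)·(1 − 2.95/6.77) = 0.846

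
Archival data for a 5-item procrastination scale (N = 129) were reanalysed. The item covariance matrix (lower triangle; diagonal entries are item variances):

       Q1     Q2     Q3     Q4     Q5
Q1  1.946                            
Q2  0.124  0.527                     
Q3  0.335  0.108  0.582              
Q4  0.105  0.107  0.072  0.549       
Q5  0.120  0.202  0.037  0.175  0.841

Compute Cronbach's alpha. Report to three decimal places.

sum of item variances = 1.946 + 0.527 + 0.582 + 0.549 + 0.841 = 4.445
Sum of off-diagonal covariances = 1.385
σ²_total = 4.445 + 2 × 1.385 = 7.215
α = (k/(k−1))·(1 − sum of item variances/σ²_total) = (5/4)·(1 − 4.445/7.215) = 0.480

α = 0.480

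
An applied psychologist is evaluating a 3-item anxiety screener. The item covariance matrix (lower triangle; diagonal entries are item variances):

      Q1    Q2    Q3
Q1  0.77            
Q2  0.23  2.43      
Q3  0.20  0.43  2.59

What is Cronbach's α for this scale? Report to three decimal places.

α = 0.344

ΣVar(i) = 0.77 + 2.43 + 2.59 = 5.79
Sum of the distinct covariances = 0.86
total variance = 5.79 + 2 × 0.86 = 7.51
α = (k/(k−1))·(1 − ΣVar(i)/total variance) = (3/2)·(1 − 5.79/7.51) = 0.344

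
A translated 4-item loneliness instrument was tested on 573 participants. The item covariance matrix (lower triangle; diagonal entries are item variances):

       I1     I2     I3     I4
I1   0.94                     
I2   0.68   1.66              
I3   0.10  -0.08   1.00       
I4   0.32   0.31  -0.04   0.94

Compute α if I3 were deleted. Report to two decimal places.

α = 0.64

Remaining items: I1, I2, I4 (k = 3).
sum of item variances = 0.94 + 1.66 + 0.94 = 3.54
total variance = 3.54 + 2 × 1.31 = 6.16
α (item deleted) = (3/2)·(1 − 3.54/6.16) = 0.64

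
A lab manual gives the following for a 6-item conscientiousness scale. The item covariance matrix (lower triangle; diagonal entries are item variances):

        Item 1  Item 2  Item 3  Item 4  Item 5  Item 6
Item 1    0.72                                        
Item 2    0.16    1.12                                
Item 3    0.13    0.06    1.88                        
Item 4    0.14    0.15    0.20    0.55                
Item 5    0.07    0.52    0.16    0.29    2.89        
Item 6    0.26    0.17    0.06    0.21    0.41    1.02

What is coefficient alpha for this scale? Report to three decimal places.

Σσ²ᵢ = 0.72 + 1.12 + 1.88 + 0.55 + 2.89 + 1.02 = 8.18
Sum of off-diagonal covariances = 2.99
σ²_total = 8.18 + 2 × 2.99 = 14.16
α = (k/(k−1))·(1 − Σσ²ᵢ/σ²_total) = (6/5)·(1 − 8.18/14.16) = 0.507

coefficient alpha = 0.507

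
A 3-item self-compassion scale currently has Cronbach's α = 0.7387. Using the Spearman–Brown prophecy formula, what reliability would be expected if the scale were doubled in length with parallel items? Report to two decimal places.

Length factor m = 2
α' = m·α / (1 + (m−1)·α)
   = 2 × 0.7387 / (1 + (2 − 1) × 0.7387)
   = 1.4774 / 1.7387 = 0.85

predicted reliability = 0.85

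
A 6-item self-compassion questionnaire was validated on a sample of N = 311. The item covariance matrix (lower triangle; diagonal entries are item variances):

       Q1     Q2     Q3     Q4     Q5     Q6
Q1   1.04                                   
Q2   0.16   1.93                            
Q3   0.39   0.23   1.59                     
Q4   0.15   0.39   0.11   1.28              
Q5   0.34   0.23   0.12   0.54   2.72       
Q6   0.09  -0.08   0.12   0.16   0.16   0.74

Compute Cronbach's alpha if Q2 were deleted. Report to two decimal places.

Remaining items: Q1, Q3, Q4, Q5, Q6 (k = 5).
ΣVar(i) = 1.04 + 1.59 + 1.28 + 2.72 + 0.74 = 7.37
σ²_total = 7.37 + 2 × 2.18 = 11.73
α (item deleted) = (5/4)·(1 − 7.37/11.73) = 0.46

α = 0.46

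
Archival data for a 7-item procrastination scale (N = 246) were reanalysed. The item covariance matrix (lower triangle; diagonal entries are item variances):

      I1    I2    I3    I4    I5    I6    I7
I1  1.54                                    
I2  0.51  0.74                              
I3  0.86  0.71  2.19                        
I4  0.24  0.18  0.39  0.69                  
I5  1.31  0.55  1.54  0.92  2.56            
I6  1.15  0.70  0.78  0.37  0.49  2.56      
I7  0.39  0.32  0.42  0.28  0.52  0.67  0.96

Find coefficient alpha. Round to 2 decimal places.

coefficient alpha = 0.82

Σσᵢ² = 1.54 + 0.74 + 2.19 + 0.69 + 2.56 + 2.56 + 0.96 = 11.24
Σ_{i<j} σ_ij = 13.30
σ²_total = 11.24 + 2 × 13.30 = 37.84
α = (k/(k−1))·(1 − Σσᵢ²/σ²_total) = (7/6)·(1 − 11.24/37.84) = 0.82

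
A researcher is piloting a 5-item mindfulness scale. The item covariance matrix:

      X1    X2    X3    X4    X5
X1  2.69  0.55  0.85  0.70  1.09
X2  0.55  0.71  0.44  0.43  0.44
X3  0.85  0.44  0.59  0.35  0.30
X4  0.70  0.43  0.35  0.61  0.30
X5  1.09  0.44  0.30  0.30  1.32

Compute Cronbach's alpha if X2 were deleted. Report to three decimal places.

Remaining items: X1, X3, X4, X5 (k = 4).
sum of item variances = 2.69 + 0.59 + 0.61 + 1.32 = 5.21
Var(T) = 5.21 + 2 × 3.59 = 12.39
α (item deleted) = (4/3)·(1 − 5.21/12.39) = 0.773

α = 0.773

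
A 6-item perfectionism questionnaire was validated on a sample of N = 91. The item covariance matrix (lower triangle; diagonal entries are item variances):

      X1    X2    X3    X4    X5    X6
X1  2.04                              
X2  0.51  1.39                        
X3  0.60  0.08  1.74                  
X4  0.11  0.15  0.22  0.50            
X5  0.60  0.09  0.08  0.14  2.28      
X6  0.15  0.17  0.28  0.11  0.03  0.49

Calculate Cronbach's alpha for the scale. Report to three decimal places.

Cronbach's alpha = 0.528

Σσᵢ² = 2.04 + 1.39 + 1.74 + 0.50 + 2.28 + 0.49 = 8.44
Sum of the distinct covariances = 3.32
σ²_T = 8.44 + 2 × 3.32 = 15.08
α = (k/(k−1))·(1 − Σσᵢ²/σ²_T) = (6/5)·(1 − 8.44/15.08) = 0.528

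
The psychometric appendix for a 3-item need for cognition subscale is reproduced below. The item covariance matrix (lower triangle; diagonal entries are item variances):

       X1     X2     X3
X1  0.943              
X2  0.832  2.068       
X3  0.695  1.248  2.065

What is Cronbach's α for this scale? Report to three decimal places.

sum of item variances = 0.943 + 2.068 + 2.065 = 5.076
Σ_{i<j} σ_ij = 2.775
Var(T) = 5.076 + 2 × 2.775 = 10.626
α = (k/(k−1))·(1 − sum of item variances/Var(T)) = (3/2)·(1 − 5.076/10.626) = 0.783

Cronbach's α = 0.783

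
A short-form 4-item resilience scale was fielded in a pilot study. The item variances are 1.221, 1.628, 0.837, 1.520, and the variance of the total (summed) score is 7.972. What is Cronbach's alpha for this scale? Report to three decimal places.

Cronbach's alpha = 0.463

ΣVar(i) = 1.221 + 1.628 + 0.837 + 1.520 = 5.206
α = (k/(k−1))·(1 − ΣVar(i)/Var(T)) = (4/3)·(1 − 5.206/7.972) = 0.463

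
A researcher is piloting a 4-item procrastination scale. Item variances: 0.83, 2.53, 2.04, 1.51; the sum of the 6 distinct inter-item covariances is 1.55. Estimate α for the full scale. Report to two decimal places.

sum of item variances = 0.83 + 2.53 + 2.04 + 1.51 = 6.91
Sum of distinct covariances = 1.55
σ²_total = sum of item variances + 2·Σcov = 6.91 + 2 × 1.55 = 10.01
α = (4/3)·(1 − 6.91/10.01) = 0.41

α = 0.41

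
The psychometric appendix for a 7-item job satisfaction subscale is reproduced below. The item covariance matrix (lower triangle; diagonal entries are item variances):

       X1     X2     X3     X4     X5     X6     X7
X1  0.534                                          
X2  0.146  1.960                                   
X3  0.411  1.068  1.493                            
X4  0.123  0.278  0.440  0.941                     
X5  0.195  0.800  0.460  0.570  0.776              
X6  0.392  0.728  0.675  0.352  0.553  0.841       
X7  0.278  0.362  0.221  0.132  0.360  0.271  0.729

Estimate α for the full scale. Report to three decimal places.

α = 0.826

Σσ²ᵢ = 0.534 + 1.960 + 1.493 + 0.941 + 0.776 + 0.841 + 0.729 = 7.274
Sum of off-diagonal covariances = 8.815
Var(T) = 7.274 + 2 × 8.815 = 24.904
α = (k/(k−1))·(1 − Σσ²ᵢ/Var(T)) = (7/6)·(1 − 7.274/24.904) = 0.826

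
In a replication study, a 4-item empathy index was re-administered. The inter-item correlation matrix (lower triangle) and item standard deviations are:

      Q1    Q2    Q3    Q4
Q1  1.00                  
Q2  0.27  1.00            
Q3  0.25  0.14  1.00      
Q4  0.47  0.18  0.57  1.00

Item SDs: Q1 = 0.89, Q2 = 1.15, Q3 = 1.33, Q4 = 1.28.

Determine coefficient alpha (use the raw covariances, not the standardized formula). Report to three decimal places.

Σσ²ᵢ = 0.89² + 1.15² + 1.33² + 1.28² = 5.5219
Covariances σ_ij = r_ij · s_i · s_j:
  σ(Q1,Q2) = 0.27 × 0.89 × 1.15 = 0.2763
  σ(Q1,Q3) = 0.25 × 0.89 × 1.33 = 0.2959
  σ(Q1,Q4) = 0.47 × 0.89 × 1.28 = 0.5354
  σ(Q2,Q3) = 0.14 × 1.15 × 1.33 = 0.2141
  σ(Q2,Q4) = 0.18 × 1.15 × 1.28 = 0.2650
  σ(Q3,Q4) = 0.57 × 1.33 × 1.28 = 0.9704
σ²_T = Σσ²ᵢ + 2·Σσ_ij = 5.5219 + 2 × 2.5571 = 10.6361
α = (4/3)·(1 − 5.5219/10.6361) = 0.641

coefficient alpha = 0.641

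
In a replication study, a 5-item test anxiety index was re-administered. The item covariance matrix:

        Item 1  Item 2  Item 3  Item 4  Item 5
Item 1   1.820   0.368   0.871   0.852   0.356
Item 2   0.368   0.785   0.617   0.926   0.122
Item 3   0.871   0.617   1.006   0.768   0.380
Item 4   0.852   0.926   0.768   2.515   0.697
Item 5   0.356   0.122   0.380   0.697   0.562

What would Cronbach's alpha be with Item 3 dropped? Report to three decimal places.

Remaining items: Item 1, Item 2, Item 4, Item 5 (k = 4).
sum of item variances = 1.820 + 0.785 + 2.515 + 0.562 = 5.682
σ²_total = 5.682 + 2 × 3.321 = 12.324
α (item deleted) = (4/3)·(1 − 5.682/12.324) = 0.719

α = 0.719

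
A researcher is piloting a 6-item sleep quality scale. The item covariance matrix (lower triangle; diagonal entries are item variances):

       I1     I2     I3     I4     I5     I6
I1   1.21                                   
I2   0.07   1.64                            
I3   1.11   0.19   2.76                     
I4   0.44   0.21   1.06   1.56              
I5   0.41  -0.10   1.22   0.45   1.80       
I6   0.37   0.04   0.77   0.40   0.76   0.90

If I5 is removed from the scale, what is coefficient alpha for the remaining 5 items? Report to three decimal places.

Remaining items: I1, I2, I3, I4, I6 (k = 5).
Σσ²ᵢ = 1.21 + 1.64 + 2.76 + 1.56 + 0.90 = 8.07
σ²_total = 8.07 + 2 × 4.66 = 17.39
α (item deleted) = (5/4)·(1 − 8.07/17.39) = 0.670

coefficient alpha = 0.670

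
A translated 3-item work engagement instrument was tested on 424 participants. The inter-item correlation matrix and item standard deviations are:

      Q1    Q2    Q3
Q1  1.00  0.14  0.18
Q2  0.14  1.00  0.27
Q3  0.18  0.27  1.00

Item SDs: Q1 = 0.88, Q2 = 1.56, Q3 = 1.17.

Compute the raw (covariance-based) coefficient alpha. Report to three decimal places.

α = 0.413

Σσ²ᵢ = 0.88² + 1.56² + 1.17² = 4.5769
Covariances σ_ij = r_ij · s_i · s_j:
  σ(Q1,Q2) = 0.14 × 0.88 × 1.56 = 0.1922
  σ(Q1,Q3) = 0.18 × 0.88 × 1.17 = 0.1853
  σ(Q2,Q3) = 0.27 × 1.56 × 1.17 = 0.4928
σ²_T = Σσ²ᵢ + 2·Σσ_ij = 4.5769 + 2 × 0.8703 = 6.3175
α = (3/2)·(1 − 4.5769/6.3175) = 0.413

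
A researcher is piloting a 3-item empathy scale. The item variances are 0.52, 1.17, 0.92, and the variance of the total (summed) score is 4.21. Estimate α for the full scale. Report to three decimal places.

sum of item variances = 0.52 + 1.17 + 0.92 = 2.61
α = (k/(k−1))·(1 − sum of item variances/σ²_total) = (3/2)·(1 − 2.61/4.21) = 0.570

α = 0.570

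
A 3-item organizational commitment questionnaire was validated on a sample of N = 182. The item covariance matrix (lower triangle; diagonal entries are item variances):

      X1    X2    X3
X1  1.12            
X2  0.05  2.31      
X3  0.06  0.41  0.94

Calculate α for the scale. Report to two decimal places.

Σσᵢ² = 1.12 + 2.31 + 0.94 = 4.37
Sum of the distinct covariances = 0.52
total variance = 4.37 + 2 × 0.52 = 5.41
α = (k/(k−1))·(1 − Σσᵢ²/total variance) = (3/2)·(1 − 4.37/5.41) = 0.29

α = 0.29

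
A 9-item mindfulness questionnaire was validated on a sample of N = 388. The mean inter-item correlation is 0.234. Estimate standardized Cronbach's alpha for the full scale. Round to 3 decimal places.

Standardized α = k·r̄ / (1 + (k−1)·r̄) = 9 × 0.234 / (1 + 8 × 0.234)
  = 2.1060 / 2.8720 = 0.733

α = 0.733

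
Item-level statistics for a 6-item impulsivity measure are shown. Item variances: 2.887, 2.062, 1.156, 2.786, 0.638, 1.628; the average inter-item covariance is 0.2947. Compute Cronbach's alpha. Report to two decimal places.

Σσᵢ² = 2.887 + 2.062 + 1.156 + 2.786 + 0.638 + 1.628 = 11.157
Sum of the 15 distinct covariances = 15 × 0.2947 = 4.4205
Var(T) = Σσᵢ² + 2·Σcov = 11.157 + 2 × 4.4205 = 19.9980
α = (6/5)·(1 − 11.157/19.9980) = 0.53

Cronbach's alpha = 0.53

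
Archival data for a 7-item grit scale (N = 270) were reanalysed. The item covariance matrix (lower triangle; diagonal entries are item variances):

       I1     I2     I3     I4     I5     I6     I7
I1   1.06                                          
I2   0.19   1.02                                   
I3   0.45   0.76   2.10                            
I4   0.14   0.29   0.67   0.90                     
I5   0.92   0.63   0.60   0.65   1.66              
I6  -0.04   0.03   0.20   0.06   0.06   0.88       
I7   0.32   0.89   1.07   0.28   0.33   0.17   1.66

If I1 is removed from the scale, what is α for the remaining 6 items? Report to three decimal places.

Remaining items: I2, I3, I4, I5, I6, I7 (k = 6).
ΣVar(i) = 1.02 + 2.10 + 0.90 + 1.66 + 0.88 + 1.66 = 8.22
total variance = 8.22 + 2 × 6.69 = 21.60
α (item deleted) = (6/5)·(1 − 8.22/21.60) = 0.743

α = 0.743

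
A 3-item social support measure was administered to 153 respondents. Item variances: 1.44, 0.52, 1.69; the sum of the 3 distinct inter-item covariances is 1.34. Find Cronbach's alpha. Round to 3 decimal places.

Σσᵢ² = 1.44 + 0.52 + 1.69 = 3.65
Sum of distinct covariances = 1.34
total variance = Σσᵢ² + 2·Σcov = 3.65 + 2 × 1.34 = 6.33
α = (3/2)·(1 − 3.65/6.33) = 0.635

Cronbach's alpha = 0.635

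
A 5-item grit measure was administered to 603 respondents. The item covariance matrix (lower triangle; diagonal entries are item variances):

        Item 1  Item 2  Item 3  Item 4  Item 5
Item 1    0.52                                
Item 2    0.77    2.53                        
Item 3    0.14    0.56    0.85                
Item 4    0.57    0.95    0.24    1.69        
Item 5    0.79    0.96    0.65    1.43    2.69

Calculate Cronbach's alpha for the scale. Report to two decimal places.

sum of item variances = 0.52 + 2.53 + 0.85 + 1.69 + 2.69 = 8.28
Sum of off-diagonal covariances = 7.06
σ²_total = 8.28 + 2 × 7.06 = 22.40
α = (k/(k−1))·(1 − sum of item variances/σ²_total) = (5/4)·(1 − 8.28/22.40) = 0.79

α = 0.79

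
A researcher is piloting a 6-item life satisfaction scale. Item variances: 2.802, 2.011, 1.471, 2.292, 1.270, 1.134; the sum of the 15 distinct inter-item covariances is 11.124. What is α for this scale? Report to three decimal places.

sum of item variances = 2.802 + 2.011 + 1.471 + 2.292 + 1.270 + 1.134 = 10.980
Sum of distinct covariances = 11.124
Var(T) = sum of item variances + 2·Σcov = 10.980 + 2 × 11.124 = 33.228
α = (6/5)·(1 − 10.980/33.228) = 0.803

α = 0.803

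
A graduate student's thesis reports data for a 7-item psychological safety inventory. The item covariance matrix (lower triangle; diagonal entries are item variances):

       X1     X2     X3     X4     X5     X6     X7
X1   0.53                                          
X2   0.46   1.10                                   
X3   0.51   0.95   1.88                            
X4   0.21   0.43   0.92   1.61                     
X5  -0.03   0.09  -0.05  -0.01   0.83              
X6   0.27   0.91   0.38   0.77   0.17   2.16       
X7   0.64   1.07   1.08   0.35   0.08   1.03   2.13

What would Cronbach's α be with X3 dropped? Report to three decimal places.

α = 0.728

Remaining items: X1, X2, X4, X5, X6, X7 (k = 6).
ΣVar(i) = 0.53 + 1.10 + 1.61 + 0.83 + 2.16 + 2.13 = 8.36
Var(T) = 8.36 + 2 × 6.44 = 21.24
α (item deleted) = (6/5)·(1 − 8.36/21.24) = 0.728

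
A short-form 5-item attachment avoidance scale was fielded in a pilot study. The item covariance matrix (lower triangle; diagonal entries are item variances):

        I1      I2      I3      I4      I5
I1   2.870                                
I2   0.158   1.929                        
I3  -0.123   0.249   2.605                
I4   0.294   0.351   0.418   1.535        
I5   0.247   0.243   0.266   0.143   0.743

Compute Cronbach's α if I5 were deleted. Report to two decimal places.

Remaining items: I1, I2, I3, I4 (k = 4).
Σσ²ᵢ = 2.870 + 1.929 + 2.605 + 1.535 = 8.939
σ²_total = 8.939 + 2 × 1.347 = 11.633
α (item deleted) = (4/3)·(1 − 8.939/11.633) = 0.31

α = 0.31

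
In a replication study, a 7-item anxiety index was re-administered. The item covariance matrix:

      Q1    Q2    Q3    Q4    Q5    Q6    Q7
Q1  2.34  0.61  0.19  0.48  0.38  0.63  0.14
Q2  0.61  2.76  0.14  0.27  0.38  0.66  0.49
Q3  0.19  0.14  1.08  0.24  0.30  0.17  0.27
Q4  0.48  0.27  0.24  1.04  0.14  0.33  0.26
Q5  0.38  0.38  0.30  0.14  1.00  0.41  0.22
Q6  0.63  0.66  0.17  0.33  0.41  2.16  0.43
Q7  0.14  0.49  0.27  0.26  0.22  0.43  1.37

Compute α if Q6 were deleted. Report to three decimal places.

Remaining items: Q1, Q2, Q3, Q4, Q5, Q7 (k = 6).
sum of item variances = 2.34 + 2.76 + 1.08 + 1.04 + 1.00 + 1.37 = 9.59
Var(T) = 9.59 + 2 × 4.51 = 18.61
α (item deleted) = (6/5)·(1 − 9.59/18.61) = 0.582

α = 0.582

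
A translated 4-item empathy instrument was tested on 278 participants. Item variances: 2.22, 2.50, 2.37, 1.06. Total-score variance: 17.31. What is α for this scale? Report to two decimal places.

Σσ²ᵢ = 2.22 + 2.50 + 2.37 + 1.06 = 8.15
α = (k/(k−1))·(1 − Σσ²ᵢ/Var(T)) = (4/3)·(1 − 8.15/17.31) = 0.71

α = 0.71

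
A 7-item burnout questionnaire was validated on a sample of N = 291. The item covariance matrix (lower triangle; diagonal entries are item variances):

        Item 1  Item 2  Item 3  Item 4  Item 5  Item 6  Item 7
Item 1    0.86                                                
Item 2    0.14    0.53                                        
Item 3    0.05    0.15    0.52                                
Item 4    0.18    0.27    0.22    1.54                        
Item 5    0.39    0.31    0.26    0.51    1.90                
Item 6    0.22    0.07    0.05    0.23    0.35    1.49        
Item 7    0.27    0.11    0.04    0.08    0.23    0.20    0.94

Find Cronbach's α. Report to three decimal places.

α = 0.615

Σσᵢ² = 0.86 + 0.53 + 0.52 + 1.54 + 1.90 + 1.49 + 0.94 = 7.78
Σ_{i<j} σ_ij = 4.33
total variance = 7.78 + 2 × 4.33 = 16.44
α = (k/(k−1))·(1 − Σσᵢ²/total variance) = (7/6)·(1 − 7.78/16.44) = 0.615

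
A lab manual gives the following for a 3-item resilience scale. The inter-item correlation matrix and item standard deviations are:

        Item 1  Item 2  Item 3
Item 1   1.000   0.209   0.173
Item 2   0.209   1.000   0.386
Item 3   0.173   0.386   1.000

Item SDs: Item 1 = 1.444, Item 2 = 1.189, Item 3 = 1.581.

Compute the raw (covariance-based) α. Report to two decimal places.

α = 0.50

Σσ²ᵢ = 1.444² + 1.189² + 1.581² = 5.9984
Covariances σ_ij = r_ij · s_i · s_j:
  σ(Item 1,Item 2) = 0.209 × 1.444 × 1.189 = 0.3588
  σ(Item 1,Item 3) = 0.173 × 1.444 × 1.581 = 0.3950
  σ(Item 2,Item 3) = 0.386 × 1.189 × 1.581 = 0.7256
σ²_T = Σσ²ᵢ + 2·Σσ_ij = 5.9984 + 2 × 1.4794 = 8.9572
α = (3/2)·(1 − 5.9984/8.9572) = 0.50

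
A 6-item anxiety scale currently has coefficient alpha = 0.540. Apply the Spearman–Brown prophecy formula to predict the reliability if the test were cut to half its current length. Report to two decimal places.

predicted reliability = 0.37

Length factor m = 1/2
α' = m·α / (1 − (1−m)·α)
   = 1/2 × 0.540 / (1 − (1 − 1/2) × 0.540)
   = 0.2700 / 0.7300 = 0.37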